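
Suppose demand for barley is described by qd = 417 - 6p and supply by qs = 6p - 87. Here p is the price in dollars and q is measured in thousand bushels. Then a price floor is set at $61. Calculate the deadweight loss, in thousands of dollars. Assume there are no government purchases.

2166

Setting quantity demanded equal to quantity supplied, 417 - 6p = 6p - 87, gives p* = 42 and q* = 165.
Because the floor (61) lies above the market-clearing price, it is binding.
At p = 61: qd = 417 - 6·61 = 51 and qs = 6·61 - 87 = 279.
Quantity traded falls to 51. At q = 51 the demand price is (417 - 51)/6 = 61 and the supply price is (87 + 51)/6 = 23.
Deadweight loss = ½ · (61 - 23) · (165 - 51) = ½ · 38 · 114 = 2166.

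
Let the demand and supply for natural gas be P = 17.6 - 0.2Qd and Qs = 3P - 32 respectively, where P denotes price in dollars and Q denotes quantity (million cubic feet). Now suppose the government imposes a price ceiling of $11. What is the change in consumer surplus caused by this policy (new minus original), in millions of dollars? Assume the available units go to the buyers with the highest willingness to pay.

Rearranging demand gives Qd = 88 - 5P. Without the control the market clears where 88 - 5P = 3P - 32, i.e. P* = 15 and Q* = 13.
Because the ceiling (11) lies below the market-clearing price, it is binding.
At P = 11: Qd = 88 - 5·11 = 33 and Qs = 3·11 - 32 = 1.
Consumer surplus without the control is ½ · (17.6 - 15) · 13 = 16.9.
With the ceiling, 1 units are sold at 11 (assume they go to the highest-value buyers). The demand price at Q = 1 is 17.4, so CS = ½ · [(17.6 - 11) + (17.4 - 11)] · 1 = 6.5.
Change in consumer surplus = 6.5 - 16.9 = -10.4.

-10.4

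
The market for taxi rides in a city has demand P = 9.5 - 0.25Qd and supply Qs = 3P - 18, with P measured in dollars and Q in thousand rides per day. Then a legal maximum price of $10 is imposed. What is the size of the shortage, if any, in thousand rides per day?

Rearranging demand gives Qd = 38 - 4P. Without the control the market clears where 38 - 4P = 3P - 18, i.e. P* = 8 and Q* = 6.
Since 10 is above P* = 8, the ceiling does not bind and the free-market outcome prevails.
Since the control does not bind, there is no shortage.

0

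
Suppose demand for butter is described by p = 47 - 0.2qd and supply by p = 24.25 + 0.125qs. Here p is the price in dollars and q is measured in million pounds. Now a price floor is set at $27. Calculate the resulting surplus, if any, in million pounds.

0

Rearranging demand gives qd = 235 - 5p; rearranging supply gives qs = 8p - 194. In a free market, 235 - 5p = 8p - 194 gives the equilibrium p* = 33, q* = 70.
The floor of 27 is below the equilibrium price 33, so it is not binding; the market clears at p* = 33, q* = 70.
Since the control does not bind, there is no surplus.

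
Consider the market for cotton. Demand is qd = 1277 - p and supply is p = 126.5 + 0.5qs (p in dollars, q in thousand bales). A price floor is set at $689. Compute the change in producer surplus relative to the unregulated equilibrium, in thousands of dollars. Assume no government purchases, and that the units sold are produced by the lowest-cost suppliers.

97241.75

Rearranging supply gives qs = 2p - 253. Without the control the market clears where 1277 - p = 2p - 253, i.e. p* = 510 and q* = 767.
Since 689 > 510, the floor is binding.
At p = 689: qd = 1277 - 689 = 588 and qs = 2·689 - 253 = 1125.
Producer surplus without the control is ½ · (510 - 126.5) · 767 = 147072.25.
With the floor, 588 units are sold at 689. The supply price at q = 588 is 420.5, so PS = ½ · [(689 - 126.5) + (689 - 420.5)] · 588 = 244314.
Change in producer surplus = 244314 - 147072.25 = 97241.75.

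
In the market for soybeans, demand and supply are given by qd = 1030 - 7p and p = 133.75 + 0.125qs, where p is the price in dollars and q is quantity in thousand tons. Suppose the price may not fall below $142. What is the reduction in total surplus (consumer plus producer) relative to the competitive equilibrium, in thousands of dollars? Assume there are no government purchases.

Rearranging supply gives qs = 8p - 1070. Setting quantity demanded equal to quantity supplied, 1030 - 7p = 8p - 1070, gives p* = 140 and q* = 50.
Since 142 > 140, the floor is binding.
At p = 142: qd = 1030 - 7·142 = 36 and qs = 8·142 - 1070 = 66.
Quantity traded falls to 36. At q = 36 the demand price is (1030 - 36)/7 = 142 and the supply price is (1070 + 36)/8 = 138.25.
Deadweight loss = ½ · (142 - 138.25) · (50 - 36) = ½ · 3.75 · 14 = 26.25.

26.25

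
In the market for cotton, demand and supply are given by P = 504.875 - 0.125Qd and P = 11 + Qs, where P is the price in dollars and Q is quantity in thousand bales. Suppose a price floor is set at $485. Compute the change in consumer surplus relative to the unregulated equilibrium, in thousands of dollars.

-10465

Rearranging demand gives Qd = 4039 - 8P; rearranging supply gives Qs = P - 11. In a free market, 4039 - 8P = P - 11 gives the equilibrium P* = 450, Q* = 439.
The floor of 485 is above the equilibrium price 450, so it binds.
At P = 485: Qd = 4039 - 8·485 = 159 and Qs = 485 - 11 = 474.
Consumer surplus without the control is ½ · (504.875 - 450) · 439 = 12045.0625.
With the floor, consumers buy 159 units at 485, so CS = ½ · (504.875 - 485) · 159 = 1580.0625.
Change in consumer surplus = 1580.0625 - 12045.0625 = -10465.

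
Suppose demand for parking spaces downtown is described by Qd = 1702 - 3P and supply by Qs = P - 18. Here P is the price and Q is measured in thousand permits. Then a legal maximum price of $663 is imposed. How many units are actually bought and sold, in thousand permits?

412

Equilibrium: 1702 - 3P = P - 18, so 1720 = 4P and P* = 430, Q* = 412.
Since 663 is above P* = 430, the ceiling does not bind and the free-market outcome prevails.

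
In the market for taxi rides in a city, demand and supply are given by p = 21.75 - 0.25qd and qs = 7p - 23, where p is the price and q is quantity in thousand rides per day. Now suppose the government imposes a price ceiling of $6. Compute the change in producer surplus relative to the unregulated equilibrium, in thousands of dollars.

Rearranging demand gives qd = 87 - 4p. Without the control the market clears where 87 - 4p = 7p - 23, i.e. p* = 10 and q* = 47.
Because the ceiling (6) lies below the market-clearing price, it is binding.
At p = 6: qd = 87 - 4·6 = 63 and qs = 7·6 - 23 = 19.
Producer surplus without the control is ½ · (10 - 23/7) · 47 = 2209/14.
With the ceiling, producers sell 19 units at 6, so PS = ½ · (6 - 23/7) · 19 = 361/14.
Change in producer surplus = 361/14 - 2209/14 = -132.

-132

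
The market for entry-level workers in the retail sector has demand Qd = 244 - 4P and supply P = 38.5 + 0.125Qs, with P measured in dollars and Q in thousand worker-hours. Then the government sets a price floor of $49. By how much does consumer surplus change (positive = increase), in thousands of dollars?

Rearranging supply gives Qs = 8P - 308. Without the control the market clears where 244 - 4P = 8P - 308, i.e. P* = 46 and Q* = 60.
The floor of 49 is above the equilibrium price 46, so it binds.
At P = 49: Qd = 244 - 4·49 = 48 and Qs = 8·49 - 308 = 84.
Consumer surplus without the control is ½ · (61 - 46) · 60 = 450.
With the floor, consumers buy 48 units at 49, so CS = ½ · (61 - 49) · 48 = 288.
Change in consumer surplus = 288 - 450 = -162.

-162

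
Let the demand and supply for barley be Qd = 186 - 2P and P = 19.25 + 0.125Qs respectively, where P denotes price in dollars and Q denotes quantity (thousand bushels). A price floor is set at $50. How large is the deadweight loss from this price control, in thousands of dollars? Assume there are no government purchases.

Rearranging supply gives Qs = 8P - 154. Setting quantity demanded equal to quantity supplied, 186 - 2P = 8P - 154, gives P* = 34 and Q* = 118.
Since 50 > 34, the floor is binding.
At P = 50: Qd = 186 - 2·50 = 86 and Qs = 8·50 - 154 = 246.
Quantity traded falls to 86. At Q = 86 the demand price is (186 - 86)/2 = 50 and the supply price is (154 + 86)/8 = 30.
Deadweight loss = ½ · (50 - 30) · (118 - 86) = ½ · 20 · 32 = 320.

320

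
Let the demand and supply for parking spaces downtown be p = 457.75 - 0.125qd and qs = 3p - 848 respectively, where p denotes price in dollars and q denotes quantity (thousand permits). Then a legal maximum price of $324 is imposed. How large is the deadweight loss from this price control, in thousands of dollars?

15254.25

Rearranging demand gives qd = 3662 - 8p. Setting quantity demanded equal to quantity supplied, 3662 - 8p = 3p - 848, gives p* = 410 and q* = 382.
The ceiling of 324 is below the equilibrium price 410, so it binds.
At p = 324: qd = 3662 - 8·324 = 1070 and qs = 3·324 - 848 = 124.
Quantity traded falls to 124. At q = 124 the demand price is (3662 - 124)/8 = 442.25 and the supply price is (848 + 124)/3 = 324.
Deadweight loss = ½ · (442.25 - 324) · (382 - 124) = ½ · 118.25 · 258 = 15254.25.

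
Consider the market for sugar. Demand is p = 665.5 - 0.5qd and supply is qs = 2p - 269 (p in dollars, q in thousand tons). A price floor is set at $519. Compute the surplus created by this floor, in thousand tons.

476

Rearranging demand gives qd = 1331 - 2p. Without the control the market clears where 1331 - 2p = 2p - 269, i.e. p* = 400 and q* = 531.
Since 519 > 400, the floor is binding.
At p = 519: qd = 1331 - 2·519 = 293 and qs = 2·519 - 269 = 769.
Surplus = qs - qd = 769 - 293 = 476.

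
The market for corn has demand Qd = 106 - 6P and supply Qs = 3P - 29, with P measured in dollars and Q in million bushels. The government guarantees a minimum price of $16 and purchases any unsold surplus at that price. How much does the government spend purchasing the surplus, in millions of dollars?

Without the control the market clears where 106 - 6P = 3P - 29, i.e. P* = 15 and Q* = 16.
Since 16 > 15, the floor is binding.
At P = 16: Qd = 106 - 6·16 = 10 and Qs = 3·16 - 29 = 19.
Surplus = Qs - Qd = 9.
Government expenditure = surplus × support price = 9 × 16 = 144.

144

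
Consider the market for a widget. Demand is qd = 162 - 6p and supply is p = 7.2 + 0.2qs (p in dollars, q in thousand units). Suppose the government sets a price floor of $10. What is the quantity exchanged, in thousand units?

54

Rearranging supply gives qs = 5p - 36. Equilibrium: 162 - 6p = 5p - 36, so 198 = 11p and p* = 18, q* = 54.
The floor of 10 is below the equilibrium price 18, so it is not binding; the market clears at p* = 18, q* = 54.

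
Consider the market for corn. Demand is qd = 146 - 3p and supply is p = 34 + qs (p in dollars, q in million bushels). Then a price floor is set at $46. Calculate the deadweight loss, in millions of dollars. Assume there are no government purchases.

Rearranging supply gives qs = p - 34. Setting quantity demanded equal to quantity supplied, 146 - 3p = p - 34, gives p* = 45 and q* = 11.
The floor of 46 is above the equilibrium price 45, so it binds.
At p = 46: qd = 146 - 3·46 = 8 and qs = 46 - 34 = 12.
Quantity traded falls to 8. At q = 8 the demand price is (146 - 8)/3 = 46 and the supply price is 34 + 8 = 42.
Deadweight loss = ½ · (46 - 42) · (11 - 8) = ½ · 4 · 3 = 6.

6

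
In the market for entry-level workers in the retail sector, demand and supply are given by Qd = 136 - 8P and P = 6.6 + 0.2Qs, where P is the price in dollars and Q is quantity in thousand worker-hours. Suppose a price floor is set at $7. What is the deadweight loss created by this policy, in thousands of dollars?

Rearranging supply gives Qs = 5P - 33. Equilibrium: 136 - 8P = 5P - 33, so 169 = 13P and P* = 13, Q* = 32.
The floor of 7 is below the equilibrium price 13, so it is not binding; the market clears at P* = 13, Q* = 32.
Since the control does not bind, no trades are prevented and deadweight loss is zero.

0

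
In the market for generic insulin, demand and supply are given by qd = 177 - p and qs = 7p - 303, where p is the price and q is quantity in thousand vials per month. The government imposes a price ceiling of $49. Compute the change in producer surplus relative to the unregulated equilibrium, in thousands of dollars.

-863.5

Setting quantity demanded equal to quantity supplied, 177 - p = 7p - 303, gives p* = 60 and q* = 117.
Since 49 < 60, the ceiling is binding.
At p = 49: qd = 177 - 49 = 128 and qs = 7·49 - 303 = 40.
Producer surplus without the control is ½ · (60 - 303/7) · 117 = 13689/14.
With the ceiling, producers sell 40 units at 49, so PS = ½ · (49 - 303/7) · 40 = 800/7.
Change in producer surplus = 800/7 - 13689/14 = -863.5.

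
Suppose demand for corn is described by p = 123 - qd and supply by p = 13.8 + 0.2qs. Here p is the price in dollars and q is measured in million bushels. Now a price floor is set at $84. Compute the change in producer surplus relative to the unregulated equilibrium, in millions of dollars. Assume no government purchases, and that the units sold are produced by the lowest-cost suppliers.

1757.6

Rearranging demand gives qd = 123 - p; rearranging supply gives qs = 5p - 69. Equilibrium: 123 - p = 5p - 69, so 192 = 6p and p* = 32, q* = 91.
The floor of 84 is above the equilibrium price 32, so it binds.
At p = 84: qd = 123 - 84 = 39 and qs = 5·84 - 69 = 351.
Producer surplus without the control is ½ · (32 - 13.8) · 91 = 828.1.
With the floor, 39 units are sold at 84. The supply price at q = 39 is 21.6, so PS = ½ · [(84 - 13.8) + (84 - 21.6)] · 39 = 2585.7.
Change in producer surplus = 2585.7 - 828.1 = 1757.6.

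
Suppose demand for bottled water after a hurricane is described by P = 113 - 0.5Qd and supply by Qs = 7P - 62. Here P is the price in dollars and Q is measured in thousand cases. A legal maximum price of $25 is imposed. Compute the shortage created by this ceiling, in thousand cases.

63

Rearranging demand gives Qd = 226 - 2P. In a free market, 226 - 2P = 7P - 62 gives the equilibrium P* = 32, Q* = 162.
Because the ceiling (25) lies below the market-clearing price, it is binding.
At P = 25: Qd = 226 - 2·25 = 176 and Qs = 7·25 - 62 = 113.
Shortage = Qd - Qs = 176 - 113 = 63.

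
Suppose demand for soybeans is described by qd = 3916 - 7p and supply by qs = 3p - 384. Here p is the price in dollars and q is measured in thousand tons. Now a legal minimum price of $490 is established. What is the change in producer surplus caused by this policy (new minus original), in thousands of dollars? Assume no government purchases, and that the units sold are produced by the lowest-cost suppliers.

Setting quantity demanded equal to quantity supplied, 3916 - 7p = 3p - 384, gives p* = 430 and q* = 906.
Since 490 > 430, the floor is binding.
At p = 490: qd = 3916 - 7·490 = 486 and qs = 3·490 - 384 = 1086.
Producer surplus without the control is ½ · (430 - 128) · 906 = 136806.
With the floor, 486 units are sold at 490. The supply price at q = 486 is 290, so PS = ½ · [(490 - 128) + (490 - 290)] · 486 = 136566.
Change in producer surplus = 136566 - 136806 = -240.

-240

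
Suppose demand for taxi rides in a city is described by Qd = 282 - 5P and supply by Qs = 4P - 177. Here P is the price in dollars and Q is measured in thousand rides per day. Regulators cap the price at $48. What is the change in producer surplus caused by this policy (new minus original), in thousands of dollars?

-63

Without the control the market clears where 282 - 5P = 4P - 177, i.e. P* = 51 and Q* = 27.
Since 48 < 51, the ceiling is binding.
At P = 48: Qd = 282 - 5·48 = 42 and Qs = 4·48 - 177 = 15.
Producer surplus without the control is ½ · (51 - 44.25) · 27 = 91.125.
With the ceiling, producers sell 15 units at 48, so PS = ½ · (48 - 44.25) · 15 = 28.125.
Change in producer surplus = 28.125 - 91.125 = -63.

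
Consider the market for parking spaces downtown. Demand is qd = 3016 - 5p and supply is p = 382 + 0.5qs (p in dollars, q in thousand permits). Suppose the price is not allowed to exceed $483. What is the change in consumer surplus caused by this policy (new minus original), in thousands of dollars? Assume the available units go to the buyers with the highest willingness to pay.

Rearranging supply gives qs = 2p - 764. Setting quantity demanded equal to quantity supplied, 3016 - 5p = 2p - 764, gives p* = 540 and q* = 316.
Since 483 < 540, the ceiling is binding.
At p = 483: qd = 3016 - 5·483 = 601 and qs = 2·483 - 764 = 202.
Consumer surplus without the control is ½ · (603.2 - 540) · 316 = 9985.6.
With the ceiling, 202 units are sold at 483 (assume they go to the highest-value buyers). The demand price at q = 202 is 562.8, so CS = ½ · [(603.2 - 483) + (562.8 - 483)] · 202 = 20200.
Change in consumer surplus = 20200 - 9985.6 = 10214.4.

10214.4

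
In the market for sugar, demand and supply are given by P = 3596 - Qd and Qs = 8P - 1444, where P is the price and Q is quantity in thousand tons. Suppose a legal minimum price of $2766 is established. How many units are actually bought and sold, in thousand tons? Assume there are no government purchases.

Rearranging demand gives Qd = 3596 - P. Without the control the market clears where 3596 - P = 8P - 1444, i.e. P* = 560 and Q* = 3036.
Since 2766 > 560, the floor is binding.
At P = 2766: Qd = 3596 - 2766 = 830 and Qs = 8·2766 - 1444 = 20684.
The quantity actually transacted is the short side, demand: 830.

830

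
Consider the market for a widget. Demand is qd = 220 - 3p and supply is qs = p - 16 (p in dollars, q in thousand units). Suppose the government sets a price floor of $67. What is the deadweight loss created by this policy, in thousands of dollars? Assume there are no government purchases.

In a free market, 220 - 3p = p - 16 gives the equilibrium p* = 59, q* = 43.
The floor of 67 is above the equilibrium price 59, so it binds.
At p = 67: qd = 220 - 3·67 = 19 and qs = 67 - 16 = 51.
Quantity traded falls to 19. At q = 19 the demand price is (220 - 19)/3 = 67 and the supply price is 16 + 19 = 35.
Deadweight loss = ½ · (67 - 35) · (43 - 19) = ½ · 32 · 24 = 384.

384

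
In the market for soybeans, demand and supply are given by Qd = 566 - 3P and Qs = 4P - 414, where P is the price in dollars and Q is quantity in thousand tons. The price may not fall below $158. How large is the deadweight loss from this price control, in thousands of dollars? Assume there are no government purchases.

In a free market, 566 - 3P = 4P - 414 gives the equilibrium P* = 140, Q* = 146.
Since 158 > 140, the floor is binding.
At P = 158: Qd = 566 - 3·158 = 92 and Qs = 4·158 - 414 = 218.
Quantity traded falls to 92. At Q = 92 the demand price is (566 - 92)/3 = 158 and the supply price is (414 + 92)/4 = 126.5.
Deadweight loss = ½ · (158 - 126.5) · (146 - 92) = ½ · 31.5 · 54 = 850.5.

850.5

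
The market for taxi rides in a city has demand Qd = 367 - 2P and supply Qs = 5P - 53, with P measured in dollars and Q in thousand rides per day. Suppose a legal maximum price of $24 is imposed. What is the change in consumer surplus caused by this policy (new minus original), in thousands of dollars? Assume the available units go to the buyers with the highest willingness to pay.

In a free market, 367 - 2P = 5P - 53 gives the equilibrium P* = 60, Q* = 247.
The ceiling of 24 is below the equilibrium price 60, so it binds.
At P = 24: Qd = 367 - 2·24 = 319 and Qs = 5·24 - 53 = 67.
Consumer surplus without the control is ½ · (183.5 - 60) · 247 = 15252.25.
With the ceiling, 67 units are sold at 24 (assume they go to the highest-value buyers). The demand price at Q = 67 is 150, so CS = ½ · [(183.5 - 24) + (150 - 24)] · 67 = 9564.25.
Change in consumer surplus = 9564.25 - 15252.25 = -5688.

-5688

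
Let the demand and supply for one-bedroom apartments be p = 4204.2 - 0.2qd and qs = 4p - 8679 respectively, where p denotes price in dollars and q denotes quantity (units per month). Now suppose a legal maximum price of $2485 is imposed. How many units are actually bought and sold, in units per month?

1261

Rearranging demand gives qd = 21021 - 5p. In a free market, 21021 - 5p = 4p - 8679 gives the equilibrium p* = 3300, q* = 4521.
The ceiling of 2485 is below the equilibrium price 3300, so it binds.
At p = 2485: qd = 21021 - 5·2485 = 8596 and qs = 4·2485 - 8679 = 1261.
The quantity actually transacted is the short side, supply: 1261.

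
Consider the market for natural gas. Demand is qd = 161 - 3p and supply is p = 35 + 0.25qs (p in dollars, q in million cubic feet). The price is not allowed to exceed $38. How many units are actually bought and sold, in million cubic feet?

Rearranging supply gives qs = 4p - 140. Setting quantity demanded equal to quantity supplied, 161 - 3p = 4p - 140, gives p* = 43 and q* = 32.
Because the ceiling (38) lies below the market-clearing price, it is binding.
At p = 38: qd = 161 - 3·38 = 47 and qs = 4·38 - 140 = 12.
The quantity actually transacted is the short side, supply: 12.

12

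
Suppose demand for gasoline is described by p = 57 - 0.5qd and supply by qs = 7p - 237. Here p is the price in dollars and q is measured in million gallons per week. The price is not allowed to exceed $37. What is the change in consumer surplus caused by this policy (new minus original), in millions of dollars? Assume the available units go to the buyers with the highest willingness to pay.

Rearranging demand gives qd = 114 - 2p. Equilibrium: 114 - 2p = 7p - 237, so 351 = 9p and p* = 39, q* = 36.
Since 37 < 39, the ceiling is binding.
At p = 37: qd = 114 - 2·37 = 40 and qs = 7·37 - 237 = 22.
Consumer surplus without the control is ½ · (57 - 39) · 36 = 324.
With the ceiling, 22 units are sold at 37 (assume they go to the highest-value buyers). The demand price at q = 22 is 46, so CS = ½ · [(57 - 37) + (46 - 37)] · 22 = 319.
Change in consumer surplus = 319 - 324 = -5.

-5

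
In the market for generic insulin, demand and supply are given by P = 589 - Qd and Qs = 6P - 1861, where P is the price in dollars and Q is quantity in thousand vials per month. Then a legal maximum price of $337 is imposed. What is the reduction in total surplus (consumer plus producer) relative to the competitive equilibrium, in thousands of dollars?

3549

Rearranging demand gives Qd = 589 - P. In a free market, 589 - P = 6P - 1861 gives the equilibrium P* = 350, Q* = 239.
The ceiling of 337 is below the equilibrium price 350, so it binds.
At P = 337: Qd = 589 - 337 = 252 and Qs = 6·337 - 1861 = 161.
Quantity traded falls to 161. At Q = 161 the demand price is 589 - 161 = 428 and the supply price is (1861 + 161)/6 = 337.
Deadweight loss = ½ · (428 - 337) · (239 - 161) = ½ · 91 · 78 = 3549.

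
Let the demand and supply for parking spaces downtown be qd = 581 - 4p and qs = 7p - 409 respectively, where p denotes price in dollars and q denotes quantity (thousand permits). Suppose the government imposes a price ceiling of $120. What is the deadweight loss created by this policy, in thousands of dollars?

Equilibrium: 581 - 4p = 7p - 409, so 990 = 11p and p* = 90, q* = 221.
Since 120 is above p* = 90, the ceiling does not bind and the free-market outcome prevails.
Since the control does not bind, no trades are prevented and deadweight loss is zero.

0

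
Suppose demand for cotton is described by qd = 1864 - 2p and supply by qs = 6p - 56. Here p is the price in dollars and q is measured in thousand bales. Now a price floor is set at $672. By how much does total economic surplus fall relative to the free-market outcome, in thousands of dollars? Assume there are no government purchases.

Without the control the market clears where 1864 - 2p = 6p - 56, i.e. p* = 240 and q* = 1384.
Because the floor (672) lies above the market-clearing price, it is binding.
At p = 672: qd = 1864 - 2·672 = 520 and qs = 6·672 - 56 = 3976.
Quantity traded falls to 520. At q = 520 the demand price is (1864 - 520)/2 = 672 and the supply price is (56 + 520)/6 = 96.
Deadweight loss = ½ · (672 - 96) · (1384 - 520) = ½ · 576 · 864 = 248832.

248832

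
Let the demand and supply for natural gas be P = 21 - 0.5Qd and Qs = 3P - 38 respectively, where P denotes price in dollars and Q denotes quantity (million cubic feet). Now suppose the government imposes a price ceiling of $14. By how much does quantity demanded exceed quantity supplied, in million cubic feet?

Rearranging demand gives Qd = 42 - 2P. Equilibrium: 42 - 2P = 3P - 38, so 80 = 5P and P* = 16, Q* = 10.
The ceiling of 14 is below the equilibrium price 16, so it binds.
At P = 14: Qd = 42 - 2·14 = 14 and Qs = 3·14 - 38 = 4.
Shortage = Qd - Qs = 14 - 4 = 10.

10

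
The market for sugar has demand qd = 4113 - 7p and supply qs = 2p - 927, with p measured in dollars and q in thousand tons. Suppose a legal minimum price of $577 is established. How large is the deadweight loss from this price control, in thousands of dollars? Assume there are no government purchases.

4551.75

Equilibrium: 4113 - 7p = 2p - 927, so 5040 = 9p and p* = 560, q* = 193.
Because the floor (577) lies above the market-clearing price, it is binding.
At p = 577: qd = 4113 - 7·577 = 74 and qs = 2·577 - 927 = 227.
Quantity traded falls to 74. At q = 74 the demand price is (4113 - 74)/7 = 577 and the supply price is (927 + 74)/2 = 500.5.
Deadweight loss = ½ · (577 - 500.5) · (193 - 74) = ½ · 76.5 · 119 = 4551.75.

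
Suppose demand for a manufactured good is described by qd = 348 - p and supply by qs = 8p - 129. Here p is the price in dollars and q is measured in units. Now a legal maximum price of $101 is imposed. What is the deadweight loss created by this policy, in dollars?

In a free market, 348 - p = 8p - 129 gives the equilibrium p* = 53, q* = 295.
Since 101 is above p* = 53, the ceiling does not bind and the free-market outcome prevails.
Since the control does not bind, no trades are prevented and deadweight loss is zero.

0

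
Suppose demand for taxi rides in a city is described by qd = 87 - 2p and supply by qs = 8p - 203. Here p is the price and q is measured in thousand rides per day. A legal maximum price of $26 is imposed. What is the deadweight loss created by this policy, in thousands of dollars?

Equilibrium: 87 - 2p = 8p - 203, so 290 = 10p and p* = 29, q* = 29.
The ceiling of 26 is below the equilibrium price 29, so it binds.
At p = 26: qd = 87 - 2·26 = 35 and qs = 8·26 - 203 = 5.
Quantity traded falls to 5. At q = 5 the demand price is (87 - 5)/2 = 41 and the supply price is (203 + 5)/8 = 26.
Deadweight loss = ½ · (41 - 26) · (29 - 5) = ½ · 15 · 24 = 180.

180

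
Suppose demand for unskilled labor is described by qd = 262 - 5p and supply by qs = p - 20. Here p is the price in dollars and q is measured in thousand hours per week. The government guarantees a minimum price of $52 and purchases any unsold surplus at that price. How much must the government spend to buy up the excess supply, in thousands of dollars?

1560

Equilibrium: 262 - 5p = p - 20, so 282 = 6p and p* = 47, q* = 27.
Since 52 > 47, the floor is binding.
At p = 52: qd = 262 - 5·52 = 2 and qs = 52 - 20 = 32.
Surplus = qs - qd = 30.
Government expenditure = surplus × support price = 30 × 52 = 1560.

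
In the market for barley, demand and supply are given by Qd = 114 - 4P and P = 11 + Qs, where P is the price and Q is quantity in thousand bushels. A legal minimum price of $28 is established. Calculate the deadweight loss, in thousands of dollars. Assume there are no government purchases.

Rearranging supply gives Qs = P - 11. Setting quantity demanded equal to quantity supplied, 114 - 4P = P - 11, gives P* = 25 and Q* = 14.
The floor of 28 is above the equilibrium price 25, so it binds.
At P = 28: Qd = 114 - 4·28 = 2 and Qs = 28 - 11 = 17.
Quantity traded falls to 2. At Q = 2 the demand price is (114 - 2)/4 = 28 and the supply price is 11 + 2 = 13.
Deadweight loss = ½ · (28 - 13) · (14 - 2) = ½ · 15 · 12 = 90.

90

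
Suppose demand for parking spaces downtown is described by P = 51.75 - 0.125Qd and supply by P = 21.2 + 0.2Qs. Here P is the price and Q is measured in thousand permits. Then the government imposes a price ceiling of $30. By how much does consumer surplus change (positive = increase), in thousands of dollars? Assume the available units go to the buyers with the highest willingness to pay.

283.75

Rearranging demand gives Qd = 414 - 8P; rearranging supply gives Qs = 5P - 106. In a free market, 414 - 8P = 5P - 106 gives the equilibrium P* = 40, Q* = 94.
The ceiling of 30 is below the equilibrium price 40, so it binds.
At P = 30: Qd = 414 - 8·30 = 174 and Qs = 5·30 - 106 = 44.
Consumer surplus without the control is ½ · (51.75 - 40) · 94 = 552.25.
With the ceiling, 44 units are sold at 30 (assume they go to the highest-value buyers). The demand price at Q = 44 is 46.25, so CS = ½ · [(51.75 - 30) + (46.25 - 30)] · 44 = 836.
Change in consumer surplus = 836 - 552.25 = 283.75.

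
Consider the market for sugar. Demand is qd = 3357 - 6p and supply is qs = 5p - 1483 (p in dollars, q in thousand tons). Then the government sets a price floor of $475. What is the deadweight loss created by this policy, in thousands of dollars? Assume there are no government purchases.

8085

Without the control the market clears where 3357 - 6p = 5p - 1483, i.e. p* = 440 and q* = 717.
Since 475 > 440, the floor is binding.
At p = 475: qd = 3357 - 6·475 = 507 and qs = 5·475 - 1483 = 892.
Quantity traded falls to 507. At q = 507 the demand price is (3357 - 507)/6 = 475 and the supply price is (1483 + 507)/5 = 398.
Deadweight loss = ½ · (475 - 398) · (717 - 507) = ½ · 77 · 210 = 8085.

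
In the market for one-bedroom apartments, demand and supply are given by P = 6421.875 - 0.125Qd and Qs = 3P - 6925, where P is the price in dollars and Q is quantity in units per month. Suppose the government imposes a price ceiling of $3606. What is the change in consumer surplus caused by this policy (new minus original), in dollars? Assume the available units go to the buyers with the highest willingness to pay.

Rearranging demand gives Qd = 51375 - 8P. Without the control the market clears where 51375 - 8P = 3P - 6925, i.e. P* = 5300 and Q* = 8975.
Since 3606 < 5300, the ceiling is binding.
At P = 3606: Qd = 51375 - 8·3606 = 22527 and Qs = 3·3606 - 6925 = 3893.
Consumer surplus without the control is ½ · (6421.875 - 5300) · 8975 = 5034414.0625.
With the ceiling, 3893 units are sold at 3606 (assume they go to the highest-value buyers). The demand price at Q = 3893 is 5935.25, so CS = ½ · [(6421.875 - 3606) + (5935.25 - 3606)] · 3893 = 10014985.8125.
Change in consumer surplus = 10014985.8125 - 5034414.0625 = 4980571.75.

4980571.75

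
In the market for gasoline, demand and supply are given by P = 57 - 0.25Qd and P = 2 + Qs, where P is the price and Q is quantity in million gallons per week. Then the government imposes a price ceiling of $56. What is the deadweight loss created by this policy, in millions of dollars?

Rearranging demand gives Qd = 228 - 4P; rearranging supply gives Qs = P - 2. In a free market, 228 - 4P = P - 2 gives the equilibrium P* = 46, Q* = 44.
The ceiling of 56 is above the equilibrium price 46, so it is not binding; the market clears at P* = 46, Q* = 44.
Since the control does not bind, no trades are prevented and deadweight loss is zero.

0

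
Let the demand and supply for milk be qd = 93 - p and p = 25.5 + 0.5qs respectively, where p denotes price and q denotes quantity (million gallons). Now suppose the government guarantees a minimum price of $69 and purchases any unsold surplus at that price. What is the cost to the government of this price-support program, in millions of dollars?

4347

Rearranging supply gives qs = 2p - 51. Setting quantity demanded equal to quantity supplied, 93 - p = 2p - 51, gives p* = 48 and q* = 45.
Because the floor (69) lies above the market-clearing price, it is binding.
At p = 69: qd = 93 - 69 = 24 and qs = 2·69 - 51 = 87.
Surplus = qs - qd = 63.
Government expenditure = surplus × support price = 63 × 69 = 4347.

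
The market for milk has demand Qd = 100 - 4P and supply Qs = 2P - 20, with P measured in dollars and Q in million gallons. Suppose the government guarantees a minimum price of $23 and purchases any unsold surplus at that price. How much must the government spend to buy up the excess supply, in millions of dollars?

In a free market, 100 - 4P = 2P - 20 gives the equilibrium P* = 20, Q* = 20.
Since 23 > 20, the floor is binding.
At P = 23: Qd = 100 - 4·23 = 8 and Qs = 2·23 - 20 = 26.
Surplus = Qs - Qd = 18.
Government expenditure = surplus × support price = 18 × 23 = 414.

414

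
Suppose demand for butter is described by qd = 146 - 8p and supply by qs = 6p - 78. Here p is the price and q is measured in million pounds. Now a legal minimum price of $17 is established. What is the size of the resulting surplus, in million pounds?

Without the control the market clears where 146 - 8p = 6p - 78, i.e. p* = 16 and q* = 18.
Since 17 > 16, the floor is binding.
At p = 17: qd = 146 - 8·17 = 10 and qs = 6·17 - 78 = 24.
Surplus = qs - qd = 24 - 10 = 14.

14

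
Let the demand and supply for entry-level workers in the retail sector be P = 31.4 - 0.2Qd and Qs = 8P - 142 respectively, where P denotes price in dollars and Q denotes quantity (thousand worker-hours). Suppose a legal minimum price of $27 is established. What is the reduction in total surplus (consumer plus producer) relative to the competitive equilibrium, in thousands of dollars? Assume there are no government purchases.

Rearranging demand gives Qd = 157 - 5P. Without the control the market clears where 157 - 5P = 8P - 142, i.e. P* = 23 and Q* = 42.
Because the floor (27) lies above the market-clearing price, it is binding.
At P = 27: Qd = 157 - 5·27 = 22 and Qs = 8·27 - 142 = 74.
Quantity traded falls to 22. At Q = 22 the demand price is (157 - 22)/5 = 27 and the supply price is (142 + 22)/8 = 20.5.
Deadweight loss = ½ · (27 - 20.5) · (42 - 22) = ½ · 6.5 · 20 = 65.

65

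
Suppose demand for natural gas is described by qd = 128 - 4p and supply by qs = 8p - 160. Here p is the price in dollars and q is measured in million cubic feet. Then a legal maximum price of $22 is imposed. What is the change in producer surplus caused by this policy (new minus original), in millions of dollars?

-48

In a free market, 128 - 4p = 8p - 160 gives the equilibrium p* = 24, q* = 32.
Because the ceiling (22) lies below the market-clearing price, it is binding.
At p = 22: qd = 128 - 4·22 = 40 and qs = 8·22 - 160 = 16.
Producer surplus without the control is ½ · (24 - 20) · 32 = 64.
With the ceiling, producers sell 16 units at 22, so PS = ½ · (22 - 20) · 16 = 16.
Change in producer surplus = 16 - 64 = -48.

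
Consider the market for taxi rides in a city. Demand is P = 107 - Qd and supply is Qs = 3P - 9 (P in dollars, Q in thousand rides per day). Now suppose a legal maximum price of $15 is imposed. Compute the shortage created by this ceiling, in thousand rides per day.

56

Rearranging demand gives Qd = 107 - P. In a free market, 107 - P = 3P - 9 gives the equilibrium P* = 29, Q* = 78.
The ceiling of 15 is below the equilibrium price 29, so it binds.
At P = 15: Qd = 107 - 15 = 92 and Qs = 3·15 - 9 = 36.
Shortage = Qd - Qs = 92 - 36 = 56.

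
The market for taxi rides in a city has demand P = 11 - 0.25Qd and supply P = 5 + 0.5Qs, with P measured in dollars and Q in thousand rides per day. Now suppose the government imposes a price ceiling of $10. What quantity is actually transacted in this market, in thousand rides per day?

Rearranging demand gives Qd = 44 - 4P; rearranging supply gives Qs = 2P - 10. In a free market, 44 - 4P = 2P - 10 gives the equilibrium P* = 9, Q* = 8.
Since 10 is above P* = 9, the ceiling does not bind and the free-market outcome prevails.

8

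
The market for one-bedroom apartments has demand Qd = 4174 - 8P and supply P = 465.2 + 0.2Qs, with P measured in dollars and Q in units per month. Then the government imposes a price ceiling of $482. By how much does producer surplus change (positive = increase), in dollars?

-2322

Rearranging supply gives Qs = 5P - 2326. Equilibrium: 4174 - 8P = 5P - 2326, so 6500 = 13P and P* = 500, Q* = 174.
The ceiling of 482 is below the equilibrium price 500, so it binds.
At P = 482: Qd = 4174 - 8·482 = 318 and Qs = 5·482 - 2326 = 84.
Producer surplus without the control is ½ · (500 - 465.2) · 174 = 3027.6.
With the ceiling, producers sell 84 units at 482, so PS = ½ · (482 - 465.2) · 84 = 705.6.
Change in producer surplus = 705.6 - 3027.6 = -2322.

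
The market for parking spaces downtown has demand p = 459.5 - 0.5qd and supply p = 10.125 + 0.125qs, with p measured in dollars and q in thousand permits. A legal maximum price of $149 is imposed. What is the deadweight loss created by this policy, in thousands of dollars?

Rearranging demand gives qd = 919 - 2p; rearranging supply gives qs = 8p - 81. In a free market, 919 - 2p = 8p - 81 gives the equilibrium p* = 100, q* = 719.
The ceiling of 149 is above the equilibrium price 100, so it is not binding; the market clears at p* = 100, q* = 719.
Since the control does not bind, no trades are prevented and deadweight loss is zero.

0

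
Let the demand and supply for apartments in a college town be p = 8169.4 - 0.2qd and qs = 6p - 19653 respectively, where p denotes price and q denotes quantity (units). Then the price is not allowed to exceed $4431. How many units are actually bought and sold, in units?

Rearranging demand gives qd = 40847 - 5p. Setting quantity demanded equal to quantity supplied, 40847 - 5p = 6p - 19653, gives p* = 5500 and q* = 13347.
Because the ceiling (4431) lies below the market-clearing price, it is binding.
At p = 4431: qd = 40847 - 5·4431 = 18692 and qs = 6·4431 - 19653 = 6933.
The quantity actually transacted is the short side, supply: 6933.

6933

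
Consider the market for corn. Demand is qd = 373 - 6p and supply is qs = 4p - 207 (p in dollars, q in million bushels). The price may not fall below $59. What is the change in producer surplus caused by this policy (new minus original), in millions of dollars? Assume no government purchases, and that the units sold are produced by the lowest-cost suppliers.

Equilibrium: 373 - 6p = 4p - 207, so 580 = 10p and p* = 58, q* = 25.
The floor of 59 is above the equilibrium price 58, so it binds.
At p = 59: qd = 373 - 6·59 = 19 and qs = 4·59 - 207 = 29.
Producer surplus without the control is ½ · (58 - 51.75) · 25 = 78.125.
With the floor, 19 units are sold at 59. The supply price at q = 19 is 56.5, so PS = ½ · [(59 - 51.75) + (59 - 56.5)] · 19 = 92.625.
Change in producer surplus = 92.625 - 78.125 = 14.5.

14.5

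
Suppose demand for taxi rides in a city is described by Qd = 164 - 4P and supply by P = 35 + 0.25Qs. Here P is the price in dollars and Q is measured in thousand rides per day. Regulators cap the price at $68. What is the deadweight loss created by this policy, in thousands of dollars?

Rearranging supply gives Qs = 4P - 140. In a free market, 164 - 4P = 4P - 140 gives the equilibrium P* = 38, Q* = 12.
The ceiling of 68 is above the equilibrium price 38, so it is not binding; the market clears at P* = 38, Q* = 12.
Since the control does not bind, no trades are prevented and deadweight loss is zero.

0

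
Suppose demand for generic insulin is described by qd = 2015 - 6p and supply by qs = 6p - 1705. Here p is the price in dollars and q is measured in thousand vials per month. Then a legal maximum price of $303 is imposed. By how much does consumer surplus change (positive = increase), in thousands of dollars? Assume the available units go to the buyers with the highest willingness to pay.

644

Without the control the market clears where 2015 - 6p = 6p - 1705, i.e. p* = 310 and q* = 155.
Because the ceiling (303) lies below the market-clearing price, it is binding.
At p = 303: qd = 2015 - 6·303 = 197 and qs = 6·303 - 1705 = 113.
Consumer surplus without the control is ½ · (2015/6 - 310) · 155 = 24025/12.
With the ceiling, 113 units are sold at 303 (assume they go to the highest-value buyers). The demand price at q = 113 is 317, so CS = ½ · [(2015/6 - 303) + (317 - 303)] · 113 = 31753/12.
Change in consumer surplus = 31753/12 - 24025/12 = 644.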